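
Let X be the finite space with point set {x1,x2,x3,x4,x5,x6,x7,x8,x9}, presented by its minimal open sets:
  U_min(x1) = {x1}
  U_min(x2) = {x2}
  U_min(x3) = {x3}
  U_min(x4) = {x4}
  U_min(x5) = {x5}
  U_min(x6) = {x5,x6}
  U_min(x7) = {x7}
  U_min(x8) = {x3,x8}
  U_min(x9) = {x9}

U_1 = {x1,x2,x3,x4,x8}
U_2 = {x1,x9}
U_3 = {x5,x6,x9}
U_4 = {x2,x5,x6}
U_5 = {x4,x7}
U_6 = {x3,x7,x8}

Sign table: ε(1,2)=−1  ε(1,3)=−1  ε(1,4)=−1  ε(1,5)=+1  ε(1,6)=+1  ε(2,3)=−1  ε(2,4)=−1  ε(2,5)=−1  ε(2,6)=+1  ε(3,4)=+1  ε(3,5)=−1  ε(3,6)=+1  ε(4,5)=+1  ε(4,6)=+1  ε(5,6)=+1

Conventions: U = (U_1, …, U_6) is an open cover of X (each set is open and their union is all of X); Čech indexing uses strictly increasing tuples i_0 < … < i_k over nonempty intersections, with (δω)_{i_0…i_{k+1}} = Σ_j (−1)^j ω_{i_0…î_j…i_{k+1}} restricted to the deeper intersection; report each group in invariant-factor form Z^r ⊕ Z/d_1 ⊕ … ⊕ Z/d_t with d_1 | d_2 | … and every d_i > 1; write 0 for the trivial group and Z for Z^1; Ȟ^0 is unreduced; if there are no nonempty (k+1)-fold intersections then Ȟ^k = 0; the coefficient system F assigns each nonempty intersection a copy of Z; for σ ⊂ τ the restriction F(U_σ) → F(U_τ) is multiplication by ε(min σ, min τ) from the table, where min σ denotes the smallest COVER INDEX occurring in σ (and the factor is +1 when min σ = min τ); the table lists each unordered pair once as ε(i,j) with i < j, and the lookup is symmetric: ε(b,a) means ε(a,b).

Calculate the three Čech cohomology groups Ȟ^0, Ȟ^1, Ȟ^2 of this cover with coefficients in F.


Ȟ^0(U;F) ≅ 0; Ȟ^1(U;F) ≅ Z ⊕ Z/2; Ȟ^2(U;F) ≅ 0

intersection data:
  U12={x1} U14={x2} U15={x4} U16={x3,x8} U23={x9} U34={x5,x6} U56={x7}
C dims 6,7; δ0: rk 6, SNF 1^5·2
Ȟ^0 = (6 − 6) − 0 = 0, so Ȟ^0 ≅ 0
Ȟ^1 = (7 − 0) − 6 = 1 plus torsion [2], so Ȟ^1 ≅ Z ⊕ Z/2
Ȟ^2 = (0 − 0) − 0 = 0, so Ȟ^2 ≅ 0


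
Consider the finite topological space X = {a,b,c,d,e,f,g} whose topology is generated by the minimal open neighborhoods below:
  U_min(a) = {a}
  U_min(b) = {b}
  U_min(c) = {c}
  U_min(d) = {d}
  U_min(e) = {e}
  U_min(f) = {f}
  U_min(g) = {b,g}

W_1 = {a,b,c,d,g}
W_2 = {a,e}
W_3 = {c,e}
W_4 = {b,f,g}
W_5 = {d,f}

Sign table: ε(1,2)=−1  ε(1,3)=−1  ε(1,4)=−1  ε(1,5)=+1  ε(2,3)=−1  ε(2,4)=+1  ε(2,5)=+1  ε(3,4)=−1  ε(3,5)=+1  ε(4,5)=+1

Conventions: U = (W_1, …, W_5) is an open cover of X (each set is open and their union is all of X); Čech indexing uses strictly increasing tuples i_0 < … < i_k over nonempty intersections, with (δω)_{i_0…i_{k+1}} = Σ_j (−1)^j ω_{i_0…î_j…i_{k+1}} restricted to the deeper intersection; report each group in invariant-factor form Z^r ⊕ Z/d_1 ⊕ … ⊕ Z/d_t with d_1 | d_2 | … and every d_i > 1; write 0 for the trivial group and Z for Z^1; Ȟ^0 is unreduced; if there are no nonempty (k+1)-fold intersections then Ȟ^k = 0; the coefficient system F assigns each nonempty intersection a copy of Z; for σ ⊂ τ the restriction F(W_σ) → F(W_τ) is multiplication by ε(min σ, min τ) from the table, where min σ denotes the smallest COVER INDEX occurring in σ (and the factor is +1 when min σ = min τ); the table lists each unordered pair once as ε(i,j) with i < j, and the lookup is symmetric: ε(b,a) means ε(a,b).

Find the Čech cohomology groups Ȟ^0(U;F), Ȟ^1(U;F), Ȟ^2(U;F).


nonempty overlaps:
  W12={a} W13={c} W14={b,g} W15={d} W23={e} W45={f}
C dims 5,6; δ0: rk 5, SNF 1^4·2
degree 0: 5−5−0 = 0 → Ȟ^0 ≅ 0
degree 1: 6−0−5 = 1 plus torsion [2] → Ȟ^1 ≅ Z ⊕ Z/2
degree 2: 0−0−0 = 0 → Ȟ^2 ≅ 0

Ȟ^0(U;F) ≅ 0; Ȟ^1(U;F) ≅ Z ⊕ Z/2; Ȟ^2(U;F) ≅ 0


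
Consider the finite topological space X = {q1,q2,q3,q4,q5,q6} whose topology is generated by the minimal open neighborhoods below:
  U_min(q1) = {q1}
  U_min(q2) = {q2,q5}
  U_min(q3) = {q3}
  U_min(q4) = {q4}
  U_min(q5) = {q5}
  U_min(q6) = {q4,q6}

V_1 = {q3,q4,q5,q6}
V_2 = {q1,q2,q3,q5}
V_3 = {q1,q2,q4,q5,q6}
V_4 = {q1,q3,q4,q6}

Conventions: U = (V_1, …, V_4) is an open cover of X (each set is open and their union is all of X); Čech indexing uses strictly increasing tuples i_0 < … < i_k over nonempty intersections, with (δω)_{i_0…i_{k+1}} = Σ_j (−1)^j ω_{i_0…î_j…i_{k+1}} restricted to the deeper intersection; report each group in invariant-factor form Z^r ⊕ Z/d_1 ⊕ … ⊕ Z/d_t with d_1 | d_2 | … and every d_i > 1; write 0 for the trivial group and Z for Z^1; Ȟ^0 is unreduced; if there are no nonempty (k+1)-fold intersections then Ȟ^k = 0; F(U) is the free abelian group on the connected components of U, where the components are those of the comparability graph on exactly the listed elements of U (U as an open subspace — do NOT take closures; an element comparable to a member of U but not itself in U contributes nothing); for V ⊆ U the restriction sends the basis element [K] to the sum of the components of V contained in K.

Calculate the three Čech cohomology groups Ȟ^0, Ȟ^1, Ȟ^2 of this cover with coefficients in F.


intersection data:
  V12={q3,q5} V13={q4,q5,q6} V14={q3,q4,q6} V23={q1,q2,q5} V24={q1,q3} V34={q1,q4,q6}
  V123={q5} V124={q3} V134={q4,q6} V234={q1}
components per intersection:
  V1: {q3} {q4,q6} {q5}
  V2: {q1} {q2,q5} {q3}
  V3: {q1} {q2,q5} {q4,q6}
  V4: {q1} {q3} {q4,q6}
  V12: {q3} {q5}
  V13: {q4,q6} {q5}
  V14: {q3} {q4,q6}
  V23: {q1} {q2,q5}
  V24: {q1} {q3}
  V34: {q1} {q4,q6}
  V123: {q5}
  V124: {q3}
  V134: {q4,q6}
  V234: {q1}
C dims 12,12,4; δ0: rk 8, SNF 1^8; δ1: rk 4, SNF 1^4
Ȟ^0 = (12 − 8) − 0 = 4, so Ȟ^0 ≅ Z^4
Ȟ^1 = (12 − 4) − 8 = 0, so Ȟ^1 ≅ 0
Ȟ^2 = (4 − 0) − 4 = 0, so Ȟ^2 ≅ 0

Ȟ^0 = Z^4, Ȟ^1 = 0 and Ȟ^2 = 0


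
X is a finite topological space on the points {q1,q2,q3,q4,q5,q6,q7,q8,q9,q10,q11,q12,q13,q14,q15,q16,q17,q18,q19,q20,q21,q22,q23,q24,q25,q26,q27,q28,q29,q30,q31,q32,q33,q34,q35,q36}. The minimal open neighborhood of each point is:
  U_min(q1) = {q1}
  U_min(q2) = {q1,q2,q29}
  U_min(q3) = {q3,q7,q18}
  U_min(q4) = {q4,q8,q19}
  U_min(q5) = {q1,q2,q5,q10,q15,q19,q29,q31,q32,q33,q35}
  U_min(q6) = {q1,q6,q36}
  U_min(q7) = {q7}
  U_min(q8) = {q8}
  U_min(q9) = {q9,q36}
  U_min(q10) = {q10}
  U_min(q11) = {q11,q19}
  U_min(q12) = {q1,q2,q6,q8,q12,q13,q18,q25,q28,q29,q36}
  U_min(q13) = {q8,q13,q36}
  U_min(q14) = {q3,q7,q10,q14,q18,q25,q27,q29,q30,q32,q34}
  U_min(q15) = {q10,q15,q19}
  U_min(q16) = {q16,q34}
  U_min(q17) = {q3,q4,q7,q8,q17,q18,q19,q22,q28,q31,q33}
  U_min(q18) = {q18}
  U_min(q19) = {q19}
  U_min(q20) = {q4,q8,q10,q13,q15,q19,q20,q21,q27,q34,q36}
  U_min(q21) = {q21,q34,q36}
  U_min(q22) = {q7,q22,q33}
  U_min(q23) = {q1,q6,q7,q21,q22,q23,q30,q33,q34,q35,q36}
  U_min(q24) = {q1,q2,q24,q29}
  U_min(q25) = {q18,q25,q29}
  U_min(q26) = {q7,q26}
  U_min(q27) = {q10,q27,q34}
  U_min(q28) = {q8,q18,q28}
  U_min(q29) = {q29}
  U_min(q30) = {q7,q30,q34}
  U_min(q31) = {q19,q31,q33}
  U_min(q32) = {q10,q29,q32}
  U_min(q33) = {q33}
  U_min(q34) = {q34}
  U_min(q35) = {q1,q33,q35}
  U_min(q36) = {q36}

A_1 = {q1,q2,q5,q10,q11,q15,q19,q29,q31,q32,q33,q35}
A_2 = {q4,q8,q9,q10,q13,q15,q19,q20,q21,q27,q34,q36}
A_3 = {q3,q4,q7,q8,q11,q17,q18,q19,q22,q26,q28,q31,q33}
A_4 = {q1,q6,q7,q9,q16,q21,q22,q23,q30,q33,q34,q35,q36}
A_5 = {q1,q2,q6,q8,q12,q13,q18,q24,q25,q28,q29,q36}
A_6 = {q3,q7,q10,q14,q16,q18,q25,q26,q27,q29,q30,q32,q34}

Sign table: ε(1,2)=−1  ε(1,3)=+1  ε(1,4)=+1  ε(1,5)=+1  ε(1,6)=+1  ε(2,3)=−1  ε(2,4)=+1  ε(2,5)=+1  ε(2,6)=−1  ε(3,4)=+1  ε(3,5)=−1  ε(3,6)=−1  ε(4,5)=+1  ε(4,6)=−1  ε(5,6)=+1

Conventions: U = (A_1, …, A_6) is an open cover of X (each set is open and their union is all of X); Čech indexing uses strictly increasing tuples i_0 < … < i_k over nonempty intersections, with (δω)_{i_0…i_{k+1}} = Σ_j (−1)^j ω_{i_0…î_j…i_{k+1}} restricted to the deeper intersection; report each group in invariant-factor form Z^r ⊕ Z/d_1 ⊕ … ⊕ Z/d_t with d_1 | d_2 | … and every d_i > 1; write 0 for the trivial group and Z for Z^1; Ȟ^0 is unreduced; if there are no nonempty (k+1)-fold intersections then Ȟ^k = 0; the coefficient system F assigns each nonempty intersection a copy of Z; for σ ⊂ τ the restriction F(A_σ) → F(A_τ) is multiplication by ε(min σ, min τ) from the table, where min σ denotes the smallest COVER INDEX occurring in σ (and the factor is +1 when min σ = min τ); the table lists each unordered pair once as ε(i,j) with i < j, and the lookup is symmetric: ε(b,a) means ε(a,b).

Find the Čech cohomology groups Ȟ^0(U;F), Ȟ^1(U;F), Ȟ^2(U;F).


nonempty overlaps:
  A12={q10,q15,q19} A13={q11,q19,q31,q33} A14={q1,q33,q35} A15={q1,q2,q29} A16={q10,q29,q32} A23={q4,q8,q19} A24={q9,q21,q34,q36} A25={q8,q13,q36} A26={q10,q27,q34} A34={q7,q22,q33} A35={q8,q18,q28} A36={q3,q7,q18,q26} A45={q1,q6,q36} A46={q7,q16,q30,q34} A56={q18,q25,q29}
  A123={q19} A126={q10} A134={q33} A145={q1} A156={q29} A235={q8} A245={q36} A246={q34} A346={q7} A356={q18}
C dims 6,15,10; δ0: rk 6, SNF 1^5·2; δ1: rk 9, SNF 1^9
degree 0: 6−6−0 = 0 → Ȟ^0 ≅ 0
degree 1: 15−9−6 = 0 plus torsion [2] → Ȟ^1 ≅ Z/2
degree 2: 10−0−9 = 1 → Ȟ^2 ≅ Z

Ȟ^0(U;F) ≅ 0, Ȟ^1(U;F) ≅ Z/2, Ȟ^2(U;F) ≅ Z


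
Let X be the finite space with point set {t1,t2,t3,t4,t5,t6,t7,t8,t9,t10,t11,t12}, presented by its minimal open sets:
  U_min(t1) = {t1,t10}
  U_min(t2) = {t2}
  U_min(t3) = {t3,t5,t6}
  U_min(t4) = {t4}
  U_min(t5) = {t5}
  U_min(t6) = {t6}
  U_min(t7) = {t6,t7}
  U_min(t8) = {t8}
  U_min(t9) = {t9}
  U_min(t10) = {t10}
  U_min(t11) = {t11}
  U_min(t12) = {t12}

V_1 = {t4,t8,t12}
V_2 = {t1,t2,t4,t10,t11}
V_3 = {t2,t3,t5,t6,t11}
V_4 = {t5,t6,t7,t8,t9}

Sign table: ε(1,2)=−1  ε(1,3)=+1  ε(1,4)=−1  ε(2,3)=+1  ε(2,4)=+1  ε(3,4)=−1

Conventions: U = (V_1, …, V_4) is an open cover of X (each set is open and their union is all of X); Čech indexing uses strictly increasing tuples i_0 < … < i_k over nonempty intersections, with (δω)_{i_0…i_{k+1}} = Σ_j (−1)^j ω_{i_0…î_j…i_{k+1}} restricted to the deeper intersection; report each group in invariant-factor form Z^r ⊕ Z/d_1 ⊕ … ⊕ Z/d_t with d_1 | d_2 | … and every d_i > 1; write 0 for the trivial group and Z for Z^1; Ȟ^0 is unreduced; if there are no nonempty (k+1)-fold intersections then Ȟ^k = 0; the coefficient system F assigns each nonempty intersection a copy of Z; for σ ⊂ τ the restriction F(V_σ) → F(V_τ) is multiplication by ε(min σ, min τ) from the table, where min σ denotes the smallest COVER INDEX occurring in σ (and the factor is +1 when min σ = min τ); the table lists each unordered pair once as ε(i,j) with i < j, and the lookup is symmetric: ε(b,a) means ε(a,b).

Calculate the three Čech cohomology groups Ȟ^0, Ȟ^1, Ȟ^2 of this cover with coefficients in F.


nerve of the cover:
  V12={t4} V14={t8} V23={t2,t11} V34={t5,t6}
C dims 4,4; δ0: rk 4, SNF 1^3·2
Ȟ^0 = (4 − 4) − 0 = 0, so Ȟ^0 ≅ 0
Ȟ^1 = (4 − 0) − 4 = 0 plus torsion [2], so Ȟ^1 ≅ Z/2
Ȟ^2 = (0 − 0) − 0 = 0, so Ȟ^2 ≅ 0

Ȟ^0(U;F) ≅ 0,  Ȟ^1(U;F) ≅ Z/2,  Ȟ^2(U;F) ≅ 0


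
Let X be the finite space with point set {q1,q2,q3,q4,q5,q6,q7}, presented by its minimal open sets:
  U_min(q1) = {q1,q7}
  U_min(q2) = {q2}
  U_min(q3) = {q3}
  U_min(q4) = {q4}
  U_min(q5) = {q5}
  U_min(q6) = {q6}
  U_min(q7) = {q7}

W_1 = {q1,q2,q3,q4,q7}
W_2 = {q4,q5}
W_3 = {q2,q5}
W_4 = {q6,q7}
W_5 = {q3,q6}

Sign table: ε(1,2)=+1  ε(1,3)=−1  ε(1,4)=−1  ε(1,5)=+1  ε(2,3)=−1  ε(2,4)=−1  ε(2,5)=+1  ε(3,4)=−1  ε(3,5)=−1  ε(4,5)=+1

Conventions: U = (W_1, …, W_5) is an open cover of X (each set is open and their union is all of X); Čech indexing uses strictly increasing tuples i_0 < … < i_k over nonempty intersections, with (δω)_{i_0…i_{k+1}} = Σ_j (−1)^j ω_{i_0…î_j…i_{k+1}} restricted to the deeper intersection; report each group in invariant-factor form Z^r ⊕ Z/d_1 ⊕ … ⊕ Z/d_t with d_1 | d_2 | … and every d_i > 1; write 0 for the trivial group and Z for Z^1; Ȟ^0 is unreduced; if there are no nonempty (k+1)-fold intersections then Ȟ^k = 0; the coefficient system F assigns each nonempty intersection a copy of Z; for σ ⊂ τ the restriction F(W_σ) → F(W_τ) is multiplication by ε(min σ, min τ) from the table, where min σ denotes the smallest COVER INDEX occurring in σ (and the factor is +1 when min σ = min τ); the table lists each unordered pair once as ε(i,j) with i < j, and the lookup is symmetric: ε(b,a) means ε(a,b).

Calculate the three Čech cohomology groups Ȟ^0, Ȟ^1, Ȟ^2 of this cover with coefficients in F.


Ȟ^0(U;F) ≅ 0, Ȟ^1(U;F) ≅ Z ⊕ Z/2, Ȟ^2(U;F) ≅ 0

nerve simplices:
  W12={q4} W13={q2} W14={q7} W15={q3} W23={q5} W45={q6}
C dims 5,6; δ0: rk 5, SNF 1^4·2
degree 0: 5−5−0 = 0 → Ȟ^0 ≅ 0
degree 1: 6−0−5 = 1 plus torsion [2] → Ȟ^1 ≅ Z ⊕ Z/2
degree 2: 0−0−0 = 0 → Ȟ^2 ≅ 0


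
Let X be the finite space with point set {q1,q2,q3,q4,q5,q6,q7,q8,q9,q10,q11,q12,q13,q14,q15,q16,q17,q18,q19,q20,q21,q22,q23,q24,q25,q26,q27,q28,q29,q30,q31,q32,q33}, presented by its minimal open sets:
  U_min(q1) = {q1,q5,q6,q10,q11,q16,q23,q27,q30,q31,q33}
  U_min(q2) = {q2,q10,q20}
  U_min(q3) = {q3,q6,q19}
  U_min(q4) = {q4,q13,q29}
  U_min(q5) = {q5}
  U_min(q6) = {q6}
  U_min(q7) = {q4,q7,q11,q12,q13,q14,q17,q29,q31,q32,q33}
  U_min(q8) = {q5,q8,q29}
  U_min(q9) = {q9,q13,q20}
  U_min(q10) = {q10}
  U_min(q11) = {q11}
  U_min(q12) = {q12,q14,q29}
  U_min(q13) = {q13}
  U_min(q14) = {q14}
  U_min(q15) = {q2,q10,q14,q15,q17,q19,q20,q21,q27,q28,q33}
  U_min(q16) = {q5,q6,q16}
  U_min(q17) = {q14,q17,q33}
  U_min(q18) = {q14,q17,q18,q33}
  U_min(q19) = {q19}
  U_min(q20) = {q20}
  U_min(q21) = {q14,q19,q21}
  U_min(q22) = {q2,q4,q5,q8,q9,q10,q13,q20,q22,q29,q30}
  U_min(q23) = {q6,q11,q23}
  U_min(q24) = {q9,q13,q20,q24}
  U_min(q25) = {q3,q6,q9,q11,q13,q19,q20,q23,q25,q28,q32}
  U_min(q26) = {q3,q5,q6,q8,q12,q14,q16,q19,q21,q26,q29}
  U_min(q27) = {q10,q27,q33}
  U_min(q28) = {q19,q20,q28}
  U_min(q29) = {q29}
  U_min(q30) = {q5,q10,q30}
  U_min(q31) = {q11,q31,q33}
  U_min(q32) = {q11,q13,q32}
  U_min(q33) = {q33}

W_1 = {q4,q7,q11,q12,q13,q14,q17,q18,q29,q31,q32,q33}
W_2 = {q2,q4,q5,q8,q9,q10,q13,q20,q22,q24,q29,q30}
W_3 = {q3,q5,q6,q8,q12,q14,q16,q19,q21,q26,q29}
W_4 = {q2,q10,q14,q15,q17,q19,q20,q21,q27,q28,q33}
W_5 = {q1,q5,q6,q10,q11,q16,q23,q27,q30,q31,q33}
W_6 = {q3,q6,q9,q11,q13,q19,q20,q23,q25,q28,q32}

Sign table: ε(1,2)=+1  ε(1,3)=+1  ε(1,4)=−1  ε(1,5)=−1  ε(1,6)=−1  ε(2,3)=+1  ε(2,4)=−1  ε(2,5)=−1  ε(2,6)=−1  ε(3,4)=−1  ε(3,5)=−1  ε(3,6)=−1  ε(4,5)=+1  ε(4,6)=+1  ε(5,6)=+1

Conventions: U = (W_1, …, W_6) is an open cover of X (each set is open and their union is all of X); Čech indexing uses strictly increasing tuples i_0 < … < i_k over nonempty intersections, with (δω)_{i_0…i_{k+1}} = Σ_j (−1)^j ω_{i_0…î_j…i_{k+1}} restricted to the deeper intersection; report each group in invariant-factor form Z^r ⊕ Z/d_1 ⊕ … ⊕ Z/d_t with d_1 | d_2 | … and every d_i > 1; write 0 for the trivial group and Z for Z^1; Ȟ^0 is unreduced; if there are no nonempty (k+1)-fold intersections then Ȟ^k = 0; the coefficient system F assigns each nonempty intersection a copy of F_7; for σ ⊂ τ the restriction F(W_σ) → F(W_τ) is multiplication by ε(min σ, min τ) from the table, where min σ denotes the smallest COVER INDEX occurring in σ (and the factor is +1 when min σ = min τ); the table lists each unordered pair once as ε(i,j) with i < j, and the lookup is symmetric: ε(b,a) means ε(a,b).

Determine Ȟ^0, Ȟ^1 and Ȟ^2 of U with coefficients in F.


nerve of the cover:
  W12={q4,q13,q29} W13={q12,q14,q29} W14={q14,q17,q33} W15={q11,q31,q33} W16={q11,q13,q32} W23={q5,q8,q29} W24={q2,q10,q20} W25={q5,q10,q30} W26={q9,q13,q20} W34={q14,q19,q21} W35={q5,q6,q16} W36={q3,q6,q19} W45={q10,q27,q33} W46={q19,q20,q28} W56={q6,q11,q23}
  W123={q29} W126={q13} W134={q14} W145={q33} W156={q11} W235={q5} W245={q10} W246={q20} W346={q19} W356={q6}
C dims 6,15,10; δ0: rk_F7 5; δ1: rk_F7 10
Ȟ^0 = (6 − 5) − 0 = 1, so Ȟ^0 ≅ Z/7
Ȟ^1 = (15 − 10) − 5 = 0, so Ȟ^1 ≅ 0
Ȟ^2 = (10 − 0) − 10 = 0, so Ȟ^2 ≅ 0

Ȟ^0(U;F) ≅ Z/7, Ȟ^1(U;F) ≅ 0 and Ȟ^2(U;F) ≅ 0


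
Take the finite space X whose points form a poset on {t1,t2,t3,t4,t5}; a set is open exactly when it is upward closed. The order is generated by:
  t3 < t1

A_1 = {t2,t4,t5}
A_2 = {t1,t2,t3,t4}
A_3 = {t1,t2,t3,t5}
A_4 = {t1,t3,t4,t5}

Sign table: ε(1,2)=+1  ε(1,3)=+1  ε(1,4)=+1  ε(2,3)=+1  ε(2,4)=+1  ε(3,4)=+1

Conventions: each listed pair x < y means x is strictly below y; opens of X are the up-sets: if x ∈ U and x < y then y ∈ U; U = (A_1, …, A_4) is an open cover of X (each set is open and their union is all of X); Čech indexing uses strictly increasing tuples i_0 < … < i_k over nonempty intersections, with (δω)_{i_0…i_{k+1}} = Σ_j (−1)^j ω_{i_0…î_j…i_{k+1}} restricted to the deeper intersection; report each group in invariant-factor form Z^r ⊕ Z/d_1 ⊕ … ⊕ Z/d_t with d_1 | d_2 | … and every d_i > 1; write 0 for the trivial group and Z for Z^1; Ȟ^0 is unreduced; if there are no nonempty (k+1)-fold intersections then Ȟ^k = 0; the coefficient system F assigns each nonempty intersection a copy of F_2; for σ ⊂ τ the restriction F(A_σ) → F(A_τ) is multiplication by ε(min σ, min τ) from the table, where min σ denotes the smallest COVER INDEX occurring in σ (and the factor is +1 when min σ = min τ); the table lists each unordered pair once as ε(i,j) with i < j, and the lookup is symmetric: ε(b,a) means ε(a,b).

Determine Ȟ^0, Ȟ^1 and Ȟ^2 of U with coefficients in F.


nerve of the cover:
  A12={t2,t4} A13={t2,t5} A14={t4,t5} A23={t1,t2,t3} A24={t1,t3,t4} A34={t1,t3,t5}
  A123={t2} A124={t4} A134={t5} A234={t1,t3}
C dims 4,6,4; δ0: rk_F2 3; δ1: rk_F2 3
Ȟ^0 = (4 − 3) − 0 = 1, so Ȟ^0 ≅ Z/2
Ȟ^1 = (6 − 3) − 3 = 0, so Ȟ^1 ≅ 0
Ȟ^2 = (4 − 0) − 3 = 1, so Ȟ^2 ≅ Z/2

Ȟ^0 ≅ Z/2; Ȟ^1 ≅ 0; Ȟ^2 ≅ Z/2


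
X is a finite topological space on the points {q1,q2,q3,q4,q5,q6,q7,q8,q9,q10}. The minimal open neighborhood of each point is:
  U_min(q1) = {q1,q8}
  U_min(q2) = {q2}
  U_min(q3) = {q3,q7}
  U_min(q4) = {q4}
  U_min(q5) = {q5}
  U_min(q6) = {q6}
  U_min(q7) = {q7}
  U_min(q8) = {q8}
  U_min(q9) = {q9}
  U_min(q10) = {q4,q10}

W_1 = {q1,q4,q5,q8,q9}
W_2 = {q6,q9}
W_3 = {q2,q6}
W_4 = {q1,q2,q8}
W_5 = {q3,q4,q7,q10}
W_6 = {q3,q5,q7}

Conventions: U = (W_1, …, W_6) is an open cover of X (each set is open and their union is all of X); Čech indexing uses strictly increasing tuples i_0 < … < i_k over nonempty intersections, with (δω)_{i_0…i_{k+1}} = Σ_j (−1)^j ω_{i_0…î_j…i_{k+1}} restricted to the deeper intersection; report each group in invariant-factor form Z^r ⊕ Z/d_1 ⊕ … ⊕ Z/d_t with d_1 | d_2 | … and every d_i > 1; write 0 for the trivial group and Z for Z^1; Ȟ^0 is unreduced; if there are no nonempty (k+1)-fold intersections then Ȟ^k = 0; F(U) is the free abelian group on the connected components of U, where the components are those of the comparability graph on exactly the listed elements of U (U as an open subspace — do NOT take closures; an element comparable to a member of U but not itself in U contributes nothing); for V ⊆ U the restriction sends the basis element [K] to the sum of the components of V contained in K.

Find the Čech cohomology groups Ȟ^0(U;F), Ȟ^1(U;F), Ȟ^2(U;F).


Ȟ^0(U;F) ≅ Z^7; Ȟ^1(U;F) ≅ 0; Ȟ^2(U;F) ≅ 0

nonempty intersections:
  W12={q9} W14={q1,q8} W15={q4} W16={q5} W23={q6} W34={q2} W56={q3,q7}
components per intersection:
  W1: {q1,q8} {q4} {q5} {q9}
  W2: {q6} {q9}
  W3: {q2} {q6}
  W4: {q1,q8} {q2}
  W5: {q3,q7} {q4,q10}
  W6: {q3,q7} {q5}
  W12: {q9}
  W14: {q1,q8}
  W15: {q4}
  W16: {q5}
  W23: {q6}
  W34: {q2}
  W56: {q3,q7}
C dims 14,7; δ0: rk 7, SNF 1^7
Ȟ^0: (14−7)−0=7 ⇒ Z^7
Ȟ^1: (7−0)−7=0 ⇒ 0
Ȟ^2: (0−0)−0=0 ⇒ 0


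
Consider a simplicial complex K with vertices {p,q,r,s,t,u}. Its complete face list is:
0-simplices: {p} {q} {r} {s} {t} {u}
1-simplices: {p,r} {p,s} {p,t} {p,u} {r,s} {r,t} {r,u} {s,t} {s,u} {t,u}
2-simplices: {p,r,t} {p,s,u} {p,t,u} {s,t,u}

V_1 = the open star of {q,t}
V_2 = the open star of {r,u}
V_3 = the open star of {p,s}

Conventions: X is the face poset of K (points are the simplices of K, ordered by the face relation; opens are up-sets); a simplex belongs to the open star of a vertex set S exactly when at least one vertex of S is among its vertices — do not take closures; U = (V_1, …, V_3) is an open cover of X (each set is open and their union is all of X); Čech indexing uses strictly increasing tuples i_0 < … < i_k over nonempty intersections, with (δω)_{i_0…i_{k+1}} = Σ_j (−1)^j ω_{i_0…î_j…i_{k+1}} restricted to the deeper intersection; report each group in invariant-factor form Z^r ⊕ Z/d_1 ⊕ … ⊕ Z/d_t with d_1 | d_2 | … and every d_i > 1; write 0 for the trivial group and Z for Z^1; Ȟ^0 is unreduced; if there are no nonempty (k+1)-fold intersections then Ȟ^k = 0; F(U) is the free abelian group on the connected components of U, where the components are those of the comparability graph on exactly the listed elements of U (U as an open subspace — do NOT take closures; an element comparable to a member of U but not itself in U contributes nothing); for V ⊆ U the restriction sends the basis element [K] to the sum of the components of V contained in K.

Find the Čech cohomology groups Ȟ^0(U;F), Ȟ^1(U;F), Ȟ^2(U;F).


Ȟ^0(U;F) ≅ Z^2, Ȟ^1(U;F) ≅ Z^2, Ȟ^2(U;F) ≅ 0

nerve of the cover:
  V1={{q},{t},{p,t},{r,t},{s,t},{t,u},{p,r,t},{p,t,u},{s,t,u}} V2={{r},{u},{p,r},{p,u},{r,s},{r,t},{r,u},{s,u},{t,u},{p,r,t},{p,s,u},{p,t,u},{s,t,u}} V3={{p},{s},{p,r},{p,s},{p,t},{p,u},{r,s},{s,t},{s,u},{p,r,t},{p,s,u},{p,t,u},{s,t,u}}
  V12={{r,t},{t,u},{p,r,t},{p,t,u},{s,t,u}} V13={{p,t},{s,t},{p,r,t},{p,t,u},{s,t,u}} V23={{p,r},{p,u},{r,s},{s,u},{p,r,t},{p,s,u},{p,t,u},{s,t,u}}
  V123={{p,r,t},{p,t,u},{s,t,u}}
components per intersection:
  V1: {{q}} {{t},{p,t},{r,t},{s,t},{t,u},{p,r,t},{p,t,u},{s,t,u}}
  V2: {{r},{u},{p,r},{p,u},{r,s},{r,t},{r,u},{s,u},{t,u},{p,r,t},{p,s,u},{p,t,u},{s,t,u}}
  V3: {{p},{s},{p,r},{p,s},{p,t},{p,u},{r,s},{s,t},{s,u},{p,r,t},{p,s,u},{p,t,u},{s,t,u}}
  V12: {{r,t},{p,r,t}} {{t,u},{p,t,u},{s,t,u}}
  V13: {{p,t},{p,r,t},{p,t,u}} {{s,t},{s,t,u}}
  V23: {{p,r},{p,r,t}} {{p,u},{s,u},{p,s,u},{p,t,u},{s,t,u}} {{r,s}}
  V123: {{p,r,t}} {{p,t,u}} {{s,t,u}}
C dims 4,7,3; δ0: rk 2, SNF 1^2; δ1: rk 3, SNF 1^3
Ȟ^0 = (4 − 2) − 0 = 2, so Ȟ^0 ≅ Z^2
Ȟ^1 = (7 − 3) − 2 = 2, so Ȟ^1 ≅ Z^2
Ȟ^2 = (3 − 0) − 3 = 0, so Ȟ^2 ≅ 0


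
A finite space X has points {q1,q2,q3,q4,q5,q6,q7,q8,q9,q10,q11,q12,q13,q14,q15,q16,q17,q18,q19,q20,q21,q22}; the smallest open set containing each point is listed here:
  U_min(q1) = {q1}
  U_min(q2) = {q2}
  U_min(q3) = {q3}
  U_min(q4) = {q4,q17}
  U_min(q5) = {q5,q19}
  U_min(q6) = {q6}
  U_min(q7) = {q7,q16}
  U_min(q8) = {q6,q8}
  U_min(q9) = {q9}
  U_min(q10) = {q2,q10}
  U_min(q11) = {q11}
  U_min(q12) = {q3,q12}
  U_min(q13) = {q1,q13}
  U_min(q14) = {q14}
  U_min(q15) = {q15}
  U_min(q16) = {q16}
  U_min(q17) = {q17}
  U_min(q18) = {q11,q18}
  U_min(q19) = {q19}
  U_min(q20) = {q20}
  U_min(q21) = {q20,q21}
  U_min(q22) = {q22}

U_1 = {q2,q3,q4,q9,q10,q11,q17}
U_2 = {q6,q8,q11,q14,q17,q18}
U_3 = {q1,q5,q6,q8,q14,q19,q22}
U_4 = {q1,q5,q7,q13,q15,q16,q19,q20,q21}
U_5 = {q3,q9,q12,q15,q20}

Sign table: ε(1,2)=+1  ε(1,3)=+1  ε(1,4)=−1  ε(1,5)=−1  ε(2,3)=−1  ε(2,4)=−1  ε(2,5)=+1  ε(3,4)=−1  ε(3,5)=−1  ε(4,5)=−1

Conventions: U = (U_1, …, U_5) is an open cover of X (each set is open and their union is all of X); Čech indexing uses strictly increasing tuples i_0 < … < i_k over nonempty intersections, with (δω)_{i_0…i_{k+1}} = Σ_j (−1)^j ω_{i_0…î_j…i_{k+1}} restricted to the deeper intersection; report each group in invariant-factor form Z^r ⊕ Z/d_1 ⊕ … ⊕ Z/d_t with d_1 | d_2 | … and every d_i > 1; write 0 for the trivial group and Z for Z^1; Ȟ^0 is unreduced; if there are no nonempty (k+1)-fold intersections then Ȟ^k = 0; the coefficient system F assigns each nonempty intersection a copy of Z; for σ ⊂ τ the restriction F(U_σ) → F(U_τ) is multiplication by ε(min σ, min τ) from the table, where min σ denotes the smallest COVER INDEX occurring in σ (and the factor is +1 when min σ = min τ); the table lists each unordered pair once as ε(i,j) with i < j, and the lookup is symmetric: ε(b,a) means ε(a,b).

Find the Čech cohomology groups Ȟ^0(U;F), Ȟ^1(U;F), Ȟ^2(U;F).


Ȟ^0(U;F) ≅ Z, Ȟ^1(U;F) ≅ Z and Ȟ^2(U;F) ≅ 0

nerve simplices:
  U12={q11,q17} U15={q3,q9} U23={q6,q8,q14} U34={q1,q5,q19} U45={q15,q20}
C dims 5,5; δ0: rk 4, SNF 1^4
degree 0: 5−4−0 = 1 → Ȟ^0 ≅ Z
degree 1: 5−0−4 = 1 → Ȟ^1 ≅ Z
degree 2: 0−0−0 = 0 → Ȟ^2 ≅ 0


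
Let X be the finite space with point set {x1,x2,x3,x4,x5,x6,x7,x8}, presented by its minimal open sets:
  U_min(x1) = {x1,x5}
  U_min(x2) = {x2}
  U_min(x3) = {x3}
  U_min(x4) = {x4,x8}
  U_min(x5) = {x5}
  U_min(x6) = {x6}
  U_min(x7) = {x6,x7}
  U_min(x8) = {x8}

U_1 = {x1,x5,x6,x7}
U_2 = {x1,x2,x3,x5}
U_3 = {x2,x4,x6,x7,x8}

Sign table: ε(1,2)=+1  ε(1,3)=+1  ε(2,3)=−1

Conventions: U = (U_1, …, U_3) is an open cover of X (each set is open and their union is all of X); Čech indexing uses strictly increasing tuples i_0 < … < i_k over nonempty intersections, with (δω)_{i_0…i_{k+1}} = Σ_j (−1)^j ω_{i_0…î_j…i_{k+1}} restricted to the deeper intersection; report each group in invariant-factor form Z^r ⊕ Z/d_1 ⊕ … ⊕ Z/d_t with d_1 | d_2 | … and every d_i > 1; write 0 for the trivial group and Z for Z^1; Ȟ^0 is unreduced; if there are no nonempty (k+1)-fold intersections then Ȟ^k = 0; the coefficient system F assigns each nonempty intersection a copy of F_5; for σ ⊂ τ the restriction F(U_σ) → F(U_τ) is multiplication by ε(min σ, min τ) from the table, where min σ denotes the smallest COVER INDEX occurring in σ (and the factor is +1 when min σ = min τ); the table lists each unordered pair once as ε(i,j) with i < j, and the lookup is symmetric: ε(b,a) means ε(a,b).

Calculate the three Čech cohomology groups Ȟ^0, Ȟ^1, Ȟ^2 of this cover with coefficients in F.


Ȟ^0 ≅ 0,  Ȟ^1 ≅ 0,  Ȟ^2 ≅ 0

nonempty intersections:
  U12={x1,x5} U13={x6,x7} U23={x2}
C dims 3,3; δ0: rk_F5 3
Ȟ^0: (3−3)−0=0 ⇒ 0
Ȟ^1: (3−0)−3=0 ⇒ 0
Ȟ^2: (0−0)−0=0 ⇒ 0


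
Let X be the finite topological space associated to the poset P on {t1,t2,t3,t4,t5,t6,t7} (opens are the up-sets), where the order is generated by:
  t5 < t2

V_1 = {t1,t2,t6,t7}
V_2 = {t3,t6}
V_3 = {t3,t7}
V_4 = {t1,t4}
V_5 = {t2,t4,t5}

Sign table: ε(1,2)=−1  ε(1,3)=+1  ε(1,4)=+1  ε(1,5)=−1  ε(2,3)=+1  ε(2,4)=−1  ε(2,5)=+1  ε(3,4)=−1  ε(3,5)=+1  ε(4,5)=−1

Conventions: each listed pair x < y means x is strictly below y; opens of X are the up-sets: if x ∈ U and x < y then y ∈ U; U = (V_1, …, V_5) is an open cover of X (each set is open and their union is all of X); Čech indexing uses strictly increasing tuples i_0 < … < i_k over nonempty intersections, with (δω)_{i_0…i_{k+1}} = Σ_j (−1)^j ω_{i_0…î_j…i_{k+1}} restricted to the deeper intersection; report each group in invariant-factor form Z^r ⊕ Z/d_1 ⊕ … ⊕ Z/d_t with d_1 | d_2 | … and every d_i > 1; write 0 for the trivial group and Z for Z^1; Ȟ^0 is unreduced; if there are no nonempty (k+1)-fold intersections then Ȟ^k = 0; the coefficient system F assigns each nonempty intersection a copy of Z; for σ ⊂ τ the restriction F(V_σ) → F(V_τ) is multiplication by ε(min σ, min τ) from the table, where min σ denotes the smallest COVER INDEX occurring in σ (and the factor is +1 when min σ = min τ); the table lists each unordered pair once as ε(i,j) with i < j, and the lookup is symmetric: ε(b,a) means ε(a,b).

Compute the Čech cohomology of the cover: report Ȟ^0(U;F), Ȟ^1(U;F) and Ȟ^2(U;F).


Ȟ^0 = 0, Ȟ^1 = Z ⊕ Z/2, Ȟ^2 = 0

nonempty intersections:
  V12={t6} V13={t7} V14={t1} V15={t2} V23={t3} V45={t4}
C dims 5,6; δ0: rk 5, SNF 1^4·2
Ȟ^0: (5−5)−0=0 ⇒ 0
Ȟ^1: (6−0)−5=1 plus torsion [2] ⇒ Z ⊕ Z/2
Ȟ^2: (0−0)−0=0 ⇒ 0


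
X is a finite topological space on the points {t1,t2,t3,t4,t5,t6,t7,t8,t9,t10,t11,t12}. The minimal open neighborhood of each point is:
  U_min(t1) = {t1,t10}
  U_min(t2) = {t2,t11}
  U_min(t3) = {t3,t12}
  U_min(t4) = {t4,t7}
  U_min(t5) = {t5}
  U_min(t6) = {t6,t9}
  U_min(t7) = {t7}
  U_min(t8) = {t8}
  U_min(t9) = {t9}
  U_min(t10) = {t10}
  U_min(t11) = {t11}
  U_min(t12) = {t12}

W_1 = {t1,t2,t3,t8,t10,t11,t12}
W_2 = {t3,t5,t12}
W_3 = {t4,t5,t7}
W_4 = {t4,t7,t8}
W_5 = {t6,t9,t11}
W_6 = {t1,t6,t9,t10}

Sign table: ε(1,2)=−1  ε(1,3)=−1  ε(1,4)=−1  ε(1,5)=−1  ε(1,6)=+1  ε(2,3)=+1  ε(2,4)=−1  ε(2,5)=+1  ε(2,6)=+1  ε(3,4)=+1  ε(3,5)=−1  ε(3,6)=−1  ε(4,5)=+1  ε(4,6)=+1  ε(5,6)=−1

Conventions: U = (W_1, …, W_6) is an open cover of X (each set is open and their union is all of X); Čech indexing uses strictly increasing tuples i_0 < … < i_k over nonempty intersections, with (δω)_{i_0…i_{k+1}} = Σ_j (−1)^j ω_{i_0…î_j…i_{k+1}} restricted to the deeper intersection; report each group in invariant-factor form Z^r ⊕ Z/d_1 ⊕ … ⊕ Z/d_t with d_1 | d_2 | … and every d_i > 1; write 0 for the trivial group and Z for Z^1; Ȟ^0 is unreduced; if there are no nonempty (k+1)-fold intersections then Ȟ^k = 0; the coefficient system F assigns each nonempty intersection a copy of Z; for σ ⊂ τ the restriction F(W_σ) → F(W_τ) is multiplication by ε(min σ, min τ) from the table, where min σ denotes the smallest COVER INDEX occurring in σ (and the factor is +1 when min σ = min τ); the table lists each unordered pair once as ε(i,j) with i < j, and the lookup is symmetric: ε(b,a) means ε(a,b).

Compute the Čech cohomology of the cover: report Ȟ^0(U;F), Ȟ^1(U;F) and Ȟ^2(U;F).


Ȟ^0 ≅ Z,  Ȟ^1 ≅ Z^2,  Ȟ^2 ≅ 0

nonempty intersections:
  W12={t3,t12} W14={t8} W15={t11} W16={t1,t10} W23={t5} W34={t4,t7} W56={t6,t9}
C dims 6,7; δ0: rk 5, SNF 1^5
Ȟ^0: (6−5)−0=1 ⇒ Z
Ȟ^1: (7−0)−5=2 ⇒ Z^2
Ȟ^2: (0−0)−0=0 ⇒ 0


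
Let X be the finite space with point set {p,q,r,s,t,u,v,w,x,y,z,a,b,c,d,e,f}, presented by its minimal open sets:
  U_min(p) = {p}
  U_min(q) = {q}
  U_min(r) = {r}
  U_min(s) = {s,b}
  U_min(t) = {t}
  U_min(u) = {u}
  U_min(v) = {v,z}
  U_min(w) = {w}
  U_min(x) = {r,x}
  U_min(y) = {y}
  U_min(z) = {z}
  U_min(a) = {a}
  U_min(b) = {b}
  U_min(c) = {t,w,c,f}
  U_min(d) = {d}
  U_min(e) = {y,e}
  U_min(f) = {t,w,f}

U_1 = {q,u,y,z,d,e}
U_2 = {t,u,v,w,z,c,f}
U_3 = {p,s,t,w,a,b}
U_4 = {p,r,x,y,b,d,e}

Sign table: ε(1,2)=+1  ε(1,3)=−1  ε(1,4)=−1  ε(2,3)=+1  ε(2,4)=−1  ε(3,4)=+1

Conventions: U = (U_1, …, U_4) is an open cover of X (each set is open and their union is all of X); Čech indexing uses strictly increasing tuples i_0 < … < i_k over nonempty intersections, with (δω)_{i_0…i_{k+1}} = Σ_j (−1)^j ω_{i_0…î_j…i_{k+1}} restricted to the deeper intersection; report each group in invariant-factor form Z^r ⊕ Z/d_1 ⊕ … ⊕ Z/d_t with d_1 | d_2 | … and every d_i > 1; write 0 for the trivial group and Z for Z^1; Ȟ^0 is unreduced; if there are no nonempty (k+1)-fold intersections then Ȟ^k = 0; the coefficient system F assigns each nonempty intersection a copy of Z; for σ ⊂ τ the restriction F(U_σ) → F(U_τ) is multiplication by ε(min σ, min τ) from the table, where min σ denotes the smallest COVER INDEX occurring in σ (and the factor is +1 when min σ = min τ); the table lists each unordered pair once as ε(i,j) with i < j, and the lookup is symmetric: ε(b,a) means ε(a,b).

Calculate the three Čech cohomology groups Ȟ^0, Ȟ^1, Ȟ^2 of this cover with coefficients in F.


Ȟ^0 = 0, Ȟ^1 = Z/2, Ȟ^2 = 0

intersection data:
  U12={u,z} U14={y,d,e} U23={t,w} U34={p,b}
C dims 4,4; δ0: rk 4, SNF 1^3·2
Ȟ^0 = (4 − 4) − 0 = 0, so Ȟ^0 ≅ 0
Ȟ^1 = (4 − 0) − 4 = 0 plus torsion [2], so Ȟ^1 ≅ Z/2
Ȟ^2 = (0 − 0) − 0 = 0, so Ȟ^2 ≅ 0


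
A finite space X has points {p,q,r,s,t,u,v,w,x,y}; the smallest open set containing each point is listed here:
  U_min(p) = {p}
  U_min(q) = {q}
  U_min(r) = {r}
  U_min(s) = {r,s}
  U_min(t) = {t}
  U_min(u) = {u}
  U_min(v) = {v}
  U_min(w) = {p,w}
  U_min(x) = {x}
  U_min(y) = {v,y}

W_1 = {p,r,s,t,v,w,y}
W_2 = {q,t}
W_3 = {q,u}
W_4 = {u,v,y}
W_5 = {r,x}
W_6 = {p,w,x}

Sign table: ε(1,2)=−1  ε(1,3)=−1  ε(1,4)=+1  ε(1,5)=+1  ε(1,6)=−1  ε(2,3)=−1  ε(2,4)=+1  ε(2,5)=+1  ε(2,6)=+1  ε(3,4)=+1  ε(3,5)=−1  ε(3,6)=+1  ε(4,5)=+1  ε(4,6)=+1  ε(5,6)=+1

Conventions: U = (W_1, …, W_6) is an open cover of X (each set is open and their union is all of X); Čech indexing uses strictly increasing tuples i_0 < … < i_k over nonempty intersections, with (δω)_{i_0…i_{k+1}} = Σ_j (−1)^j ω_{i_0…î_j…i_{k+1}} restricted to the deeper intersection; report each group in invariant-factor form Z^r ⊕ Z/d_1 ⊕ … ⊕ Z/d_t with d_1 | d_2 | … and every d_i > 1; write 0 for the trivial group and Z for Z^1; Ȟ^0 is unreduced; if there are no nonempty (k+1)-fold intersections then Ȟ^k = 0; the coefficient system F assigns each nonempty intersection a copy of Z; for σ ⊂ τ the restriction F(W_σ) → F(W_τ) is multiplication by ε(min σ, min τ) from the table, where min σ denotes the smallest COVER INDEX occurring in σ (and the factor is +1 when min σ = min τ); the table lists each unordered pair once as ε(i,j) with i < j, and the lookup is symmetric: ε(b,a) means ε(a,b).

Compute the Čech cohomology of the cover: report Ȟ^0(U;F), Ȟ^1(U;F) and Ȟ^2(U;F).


Ȟ^0 ≅ 0; Ȟ^1 ≅ Z ⊕ Z/2; Ȟ^2 ≅ 0

intersection data:
  W12={t} W14={v,y} W15={r} W16={p,w} W23={q} W34={u} W56={x}
C dims 6,7; δ0: rk 6, SNF 1^5·2
Ȟ^0 = (6 − 6) − 0 = 0, so Ȟ^0 ≅ 0
Ȟ^1 = (7 − 0) − 6 = 1 plus torsion [2], so Ȟ^1 ≅ Z ⊕ Z/2
Ȟ^2 = (0 − 0) − 0 = 0, so Ȟ^2 ≅ 0


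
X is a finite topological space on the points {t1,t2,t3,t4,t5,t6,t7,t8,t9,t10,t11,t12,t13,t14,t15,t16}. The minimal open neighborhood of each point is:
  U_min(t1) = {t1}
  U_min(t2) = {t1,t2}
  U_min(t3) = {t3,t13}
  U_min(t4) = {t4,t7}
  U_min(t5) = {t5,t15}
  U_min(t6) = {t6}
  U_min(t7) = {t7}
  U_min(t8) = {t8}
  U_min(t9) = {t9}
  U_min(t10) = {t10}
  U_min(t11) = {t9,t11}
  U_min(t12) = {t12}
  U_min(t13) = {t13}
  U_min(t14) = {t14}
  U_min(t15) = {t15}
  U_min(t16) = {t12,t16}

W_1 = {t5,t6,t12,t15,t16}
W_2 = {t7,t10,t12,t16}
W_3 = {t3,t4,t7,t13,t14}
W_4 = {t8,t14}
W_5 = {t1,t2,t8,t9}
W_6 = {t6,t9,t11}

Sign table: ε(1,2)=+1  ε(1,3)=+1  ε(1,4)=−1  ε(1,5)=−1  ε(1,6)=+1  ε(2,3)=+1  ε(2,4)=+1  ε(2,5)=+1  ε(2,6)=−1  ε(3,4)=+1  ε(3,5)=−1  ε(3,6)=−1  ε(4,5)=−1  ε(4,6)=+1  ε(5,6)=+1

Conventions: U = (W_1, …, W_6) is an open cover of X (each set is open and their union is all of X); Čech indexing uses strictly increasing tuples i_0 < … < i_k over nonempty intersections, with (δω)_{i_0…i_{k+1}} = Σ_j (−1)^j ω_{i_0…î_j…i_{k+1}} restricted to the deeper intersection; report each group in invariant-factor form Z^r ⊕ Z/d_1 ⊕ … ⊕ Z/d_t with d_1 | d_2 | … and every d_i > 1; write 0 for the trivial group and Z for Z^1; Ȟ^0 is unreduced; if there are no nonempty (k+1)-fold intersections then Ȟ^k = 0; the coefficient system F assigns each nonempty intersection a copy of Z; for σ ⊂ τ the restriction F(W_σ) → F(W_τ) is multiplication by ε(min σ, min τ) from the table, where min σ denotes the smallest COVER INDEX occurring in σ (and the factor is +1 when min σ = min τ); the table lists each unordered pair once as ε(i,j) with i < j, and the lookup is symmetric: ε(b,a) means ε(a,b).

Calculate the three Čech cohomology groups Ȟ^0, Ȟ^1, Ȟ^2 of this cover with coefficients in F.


Ȟ^0(U;F) ≅ 0,  Ȟ^1(U;F) ≅ Z/2,  Ȟ^2(U;F) ≅ 0

intersection data:
  W12={t12,t16} W16={t6} W23={t7} W34={t14} W45={t8} W56={t9}
C dims 6,6; δ0: rk 6, SNF 1^5·2
Ȟ^0 = (6 − 6) − 0 = 0, so Ȟ^0 ≅ 0
Ȟ^1 = (6 − 0) − 6 = 0 plus torsion [2], so Ȟ^1 ≅ Z/2
Ȟ^2 = (0 − 0) − 0 = 0, so Ȟ^2 ≅ 0


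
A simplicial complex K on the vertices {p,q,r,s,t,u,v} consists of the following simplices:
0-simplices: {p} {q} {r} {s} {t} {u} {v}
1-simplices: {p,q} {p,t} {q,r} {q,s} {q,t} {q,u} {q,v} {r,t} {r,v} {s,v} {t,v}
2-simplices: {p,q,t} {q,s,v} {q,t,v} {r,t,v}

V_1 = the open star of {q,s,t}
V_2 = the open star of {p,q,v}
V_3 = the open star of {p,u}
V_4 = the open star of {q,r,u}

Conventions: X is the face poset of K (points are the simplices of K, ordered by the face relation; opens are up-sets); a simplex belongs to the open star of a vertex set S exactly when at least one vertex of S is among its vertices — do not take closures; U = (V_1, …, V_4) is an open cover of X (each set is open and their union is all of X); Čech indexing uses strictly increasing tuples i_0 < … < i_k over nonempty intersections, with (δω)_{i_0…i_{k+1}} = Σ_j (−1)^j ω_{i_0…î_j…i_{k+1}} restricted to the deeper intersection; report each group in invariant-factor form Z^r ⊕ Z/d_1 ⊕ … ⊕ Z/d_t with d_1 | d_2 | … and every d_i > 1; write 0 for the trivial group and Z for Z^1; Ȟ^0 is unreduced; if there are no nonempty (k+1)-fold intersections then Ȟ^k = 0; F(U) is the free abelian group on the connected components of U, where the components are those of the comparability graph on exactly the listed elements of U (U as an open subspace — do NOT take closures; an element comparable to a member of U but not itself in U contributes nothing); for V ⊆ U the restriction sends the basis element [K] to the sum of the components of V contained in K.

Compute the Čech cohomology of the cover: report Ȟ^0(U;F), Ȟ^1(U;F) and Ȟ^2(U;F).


cover nerve:
  V1={{q},{s},{t},{p,q},{p,t},{q,r},{q,s},{q,t},{q,u},{q,v},{r,t},{s,v},{t,v},{p,q,t},{q,s,v},{q,t,v},{r,t,v}} V2={{p},{q},{v},{p,q},{p,t},{q,r},{q,s},{q,t},{q,u},{q,v},{r,v},{s,v},{t,v},{p,q,t},{q,s,v},{q,t,v},{r,t,v}} V3={{p},{u},{p,q},{p,t},{q,u},{p,q,t}} V4={{q},{r},{u},{p,q},{q,r},{q,s},{q,t},{q,u},{q,v},{r,t},{r,v},{p,q,t},{q,s,v},{q,t,v},{r,t,v}}
  V12={{q},{p,q},{p,t},{q,r},{q,s},{q,t},{q,u},{q,v},{s,v},{t,v},{p,q,t},{q,s,v},{q,t,v},{r,t,v}} V13={{p,q},{p,t},{q,u},{p,q,t}} V14={{q},{p,q},{q,r},{q,s},{q,t},{q,u},{q,v},{r,t},{p,q,t},{q,s,v},{q,t,v},{r,t,v}} V23={{p},{p,q},{p,t},{q,u},{p,q,t}} V24={{q},{p,q},{q,r},{q,s},{q,t},{q,u},{q,v},{r,v},{p,q,t},{q,s,v},{q,t,v},{r,t,v}} V34={{u},{p,q},{q,u},{p,q,t}}
  V123={{p,q},{p,t},{q,u},{p,q,t}} V124={{q},{p,q},{q,r},{q,s},{q,t},{q,u},{q,v},{p,q,t},{q,s,v},{q,t,v},{r,t,v}} V134={{p,q},{q,u},{p,q,t}} V234={{p,q},{q,u},{p,q,t}}
  V1234={{p,q},{q,u},{p,q,t}}
components per intersection:
  V1: {{q},{s},{t},{p,q},{p,t},{q,r},{q,s},{q,t},{q,u},{q,v},{r,t},{s,v},{t,v},{p,q,t},{q,s,v},{q,t,v},{r,t,v}}
  V2: {{p},{q},{v},{p,q},{p,t},{q,r},{q,s},{q,t},{q,u},{q,v},{r,v},{s,v},{t,v},{p,q,t},{q,s,v},{q,t,v},{r,t,v}}
  V3: {{p},{p,q},{p,t},{p,q,t}} {{u},{q,u}}
  V4: {{q},{r},{u},{p,q},{q,r},{q,s},{q,t},{q,u},{q,v},{r,t},{r,v},{p,q,t},{q,s,v},{q,t,v},{r,t,v}}
  V12: {{q},{p,q},{p,t},{q,r},{q,s},{q,t},{q,u},{q,v},{s,v},{t,v},{p,q,t},{q,s,v},{q,t,v},{r,t,v}}
  V13: {{p,q},{p,t},{p,q,t}} {{q,u}}
  V14: {{q},{p,q},{q,r},{q,s},{q,t},{q,u},{q,v},{p,q,t},{q,s,v},{q,t,v}} {{r,t},{r,t,v}}
  V23: {{p},{p,q},{p,t},{p,q,t}} {{q,u}}
  V24: {{q},{p,q},{q,r},{q,s},{q,t},{q,u},{q,v},{p,q,t},{q,s,v},{q,t,v}} {{r,v},{r,t,v}}
  V34: {{u},{q,u}} {{p,q},{p,q,t}}
  V123: {{p,q},{p,t},{p,q,t}} {{q,u}}
  V124: {{q},{p,q},{q,r},{q,s},{q,t},{q,u},{q,v},{p,q,t},{q,s,v},{q,t,v}} {{r,t,v}}
  V134: {{p,q},{p,q,t}} {{q,u}}
  V234: {{p,q},{p,q,t}} {{q,u}}
  V1234: {{p,q},{p,q,t}} {{q,u}}
C dims 5,11,8,2; δ0: rk 4, SNF 1^4; δ1: rk 6, SNF 1^6; δ2: rk 2, SNF 1^2
Ȟ^0: (5−4)−0=1 ⇒ Z
Ȟ^1: (11−6)−4=1 ⇒ Z
Ȟ^2: (8−2)−6=0 ⇒ 0

Ȟ^0(U;F) ≅ Z, Ȟ^1(U;F) ≅ Z, Ȟ^2(U;F) ≅ 0


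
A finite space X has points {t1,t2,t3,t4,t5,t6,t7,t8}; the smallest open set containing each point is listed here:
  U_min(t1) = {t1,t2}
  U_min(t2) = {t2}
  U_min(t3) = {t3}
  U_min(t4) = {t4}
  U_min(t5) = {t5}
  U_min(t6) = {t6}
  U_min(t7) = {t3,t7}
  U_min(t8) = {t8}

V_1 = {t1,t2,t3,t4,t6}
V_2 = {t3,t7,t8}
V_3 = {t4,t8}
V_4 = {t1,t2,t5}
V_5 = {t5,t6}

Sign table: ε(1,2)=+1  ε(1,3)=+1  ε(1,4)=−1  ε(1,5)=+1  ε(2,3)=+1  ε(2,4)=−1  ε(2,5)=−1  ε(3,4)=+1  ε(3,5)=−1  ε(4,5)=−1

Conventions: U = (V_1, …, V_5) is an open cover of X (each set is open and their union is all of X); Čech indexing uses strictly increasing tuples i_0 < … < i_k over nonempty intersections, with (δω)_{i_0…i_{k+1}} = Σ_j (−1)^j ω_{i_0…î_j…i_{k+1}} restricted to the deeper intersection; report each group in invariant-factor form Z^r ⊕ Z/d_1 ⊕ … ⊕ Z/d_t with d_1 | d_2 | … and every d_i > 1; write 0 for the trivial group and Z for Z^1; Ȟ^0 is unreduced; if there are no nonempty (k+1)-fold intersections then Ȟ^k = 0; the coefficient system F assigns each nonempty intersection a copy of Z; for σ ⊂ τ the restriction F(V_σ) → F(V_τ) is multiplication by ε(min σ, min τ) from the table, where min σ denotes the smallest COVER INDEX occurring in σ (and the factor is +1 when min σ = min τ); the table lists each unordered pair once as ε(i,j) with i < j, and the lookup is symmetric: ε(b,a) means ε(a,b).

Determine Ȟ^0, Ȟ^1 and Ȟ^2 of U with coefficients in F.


nonempty overlaps:
  V12={t3} V13={t4} V14={t1,t2} V15={t6} V23={t8} V45={t5}
C dims 5,6; δ0: rk 4, SNF 1^4
degree 0: 5−4−0 = 1 → Ȟ^0 ≅ Z
degree 1: 6−0−4 = 2 → Ȟ^1 ≅ Z^2
degree 2: 0−0−0 = 0 → Ȟ^2 ≅ 0

Ȟ^0(U;F) ≅ Z, Ȟ^1(U;F) ≅ Z^2 and Ȟ^2(U;F) ≅ 0
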